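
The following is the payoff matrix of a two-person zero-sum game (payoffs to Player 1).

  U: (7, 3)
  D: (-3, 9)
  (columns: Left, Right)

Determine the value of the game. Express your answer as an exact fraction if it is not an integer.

Row minima: U → 3, D → -3; maximin = 3.
Column maxima: Left → 7, Right → 9; minimax = 7.
3 ≠ 7, so there is no saddle point; optimal play is mixed.
Let Player 1 play U with probability p. Expected payoff against Left: 7p + (-3)(1−p) = 10p − 3; against Right: 3p + 9(1−p) = −6p + 9.
Setting these equal: 10p − 3 = −6p + 9 ⇒ 16p = 12 ⇒ p = 3/4, and the value is (10)·(3/4) − 3 = 9/2.
For Player 2: with q = P(Left), equating U's and D's payoffs gives 4q + 3 = −12q + 9 ⇒ q = 3/8.

9/2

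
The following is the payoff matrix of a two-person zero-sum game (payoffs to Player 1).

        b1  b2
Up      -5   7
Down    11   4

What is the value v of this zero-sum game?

Row minima: Up → -5, Down → 4; maximin = 4.
Column maxima: b1 → 11, b2 → 7; minimax = 7.
4 ≠ 7, so there is no saddle point; optimal play is mixed.
Let Player 1 play Up with probability p. Expected payoff against b1: (-5)p + 11(1−p) = −16p + 11; against b2: 7p + 4(1−p) = 3p + 4.
Setting these equal: −16p + 11 = 3p + 4 ⇒ −19p = -7 ⇒ p = 7/19, and the value is (-16)·(7/19) + 11 = 97/19.
For Player 2: with q = P(b1), equating Up's and Down's payoffs gives −12q + 7 = 7q + 4 ⇒ q = 3/19.

97/19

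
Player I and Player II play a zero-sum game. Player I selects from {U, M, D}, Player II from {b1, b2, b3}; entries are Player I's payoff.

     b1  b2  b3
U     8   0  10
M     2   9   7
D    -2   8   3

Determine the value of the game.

Row minima: U → 0, M → 2, D → -2; maximin = 2.
Column maxima: b1 → 8, b2 → 9, b3 → 10; minimax = 8.
2 ≠ 8, so there is no saddle point; optimal play is mixed.
D is strictly dominated by M, so Player I never plays it.
b3 is strictly dominated by b1 (it gives Player I strictly more in every row), so Player II never plays it.
On the remaining 2×2 (U, M vs b1, b2):
Let Player I play U with probability p. Expected payoff against b1: 8p + 2(1−p) = 6p + 2; against b2: 0p + 9(1−p) = −9p + 9.
Setting these equal: 6p + 2 = −9p + 9 ⇒ 15p = 7 ⇒ p = 7/15, and the value is (6)·(7/15) + 2 = 24/5.
For Player II: with q = P(b1), equating U's and M's payoffs gives 8q = −7q + 9 ⇒ q = 3/5.

24/5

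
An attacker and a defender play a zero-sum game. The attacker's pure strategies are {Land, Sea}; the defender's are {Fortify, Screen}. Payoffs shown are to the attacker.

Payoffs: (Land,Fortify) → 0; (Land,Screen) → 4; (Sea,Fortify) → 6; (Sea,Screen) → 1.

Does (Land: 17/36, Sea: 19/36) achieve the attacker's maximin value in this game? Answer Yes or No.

No

Against Fortify this mix gives (17/36)·0 + (19/36)·6 = 19/6.
Against Screen this mix gives (17/36)·4 + (19/36)·1 = 29/12.
The defender will play Screen, holding the attacker to 29/12. Shifting weight toward the row that does better against Screen would raise this floor (the equalizing mix achieves 8/3 against both Screen and Fortify), so the proposed strategy is not optimal.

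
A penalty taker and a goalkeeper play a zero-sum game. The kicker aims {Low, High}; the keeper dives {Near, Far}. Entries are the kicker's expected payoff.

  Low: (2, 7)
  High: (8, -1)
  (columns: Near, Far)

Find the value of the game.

29/7

Row minima: Low → 2, High → -1; maximin = 2.
Column maxima: Near → 8, Far → 7; minimax = 7.
2 ≠ 7, so there is no saddle point; optimal play is mixed.
Let the kicker play Low with probability p. Expected payoff against Near: 2p + 8(1−p) = −6p + 8; against Far: 7p + (-1)(1−p) = 8p − 1.
Setting these equal: −6p + 8 = 8p − 1 ⇒ −14p = -9 ⇒ p = 9/14, and the value is (-6)·(9/14) + 8 = 29/7.
For the keeper: with q = P(Near), equating Low's and High's payoffs gives −5q + 7 = 9q − 1 ⇒ q = 4/7.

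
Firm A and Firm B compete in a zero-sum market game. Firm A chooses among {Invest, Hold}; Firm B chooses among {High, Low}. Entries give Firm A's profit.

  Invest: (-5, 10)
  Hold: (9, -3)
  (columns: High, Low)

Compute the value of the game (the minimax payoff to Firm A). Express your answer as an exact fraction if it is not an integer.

25/9

Row minima: Invest → -5, Hold → -3; maximin = -3.
Column maxima: High → 9, Low → 10; minimax = 9.
-3 ≠ 9, so there is no saddle point; optimal play is mixed.
Let Firm A play Invest with probability p. Expected payoff against High: (-5)p + 9(1−p) = −14p + 9; against Low: 10p + (-3)(1−p) = 13p − 3.
Setting these equal: −14p + 9 = 13p − 3 ⇒ −27p = -12 ⇒ p = 4/9, and the value is (-14)·(4/9) + 9 = 25/9.
For Firm B: with q = P(High), equating Invest's and Hold's payoffs gives −15q + 10 = 12q − 3 ⇒ q = 13/27.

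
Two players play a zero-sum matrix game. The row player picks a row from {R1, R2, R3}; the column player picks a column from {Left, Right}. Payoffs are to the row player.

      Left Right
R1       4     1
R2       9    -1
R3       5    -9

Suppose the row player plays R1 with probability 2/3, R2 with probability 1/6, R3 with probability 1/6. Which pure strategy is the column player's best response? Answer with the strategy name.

If the column player plays Left, the row player's expected payoff is (2/3)·4 + (1/6)·9 + (1/6)·5 = 5.
If the column player plays Right, the row player's expected payoff is (2/3)·1 + (1/6)·(-1) + (1/6)·(-9) = -1.
The column player minimizes the row player's payoff; the smallest is -1, so the best response is Right.

Right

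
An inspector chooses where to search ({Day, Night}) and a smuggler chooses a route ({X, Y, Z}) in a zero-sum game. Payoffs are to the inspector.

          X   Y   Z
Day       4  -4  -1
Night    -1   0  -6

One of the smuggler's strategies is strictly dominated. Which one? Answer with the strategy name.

X

Z holds the inspector's payoff strictly below X in every row: -1 < 4, -6 < -1.
So X is strictly dominated for the smuggler.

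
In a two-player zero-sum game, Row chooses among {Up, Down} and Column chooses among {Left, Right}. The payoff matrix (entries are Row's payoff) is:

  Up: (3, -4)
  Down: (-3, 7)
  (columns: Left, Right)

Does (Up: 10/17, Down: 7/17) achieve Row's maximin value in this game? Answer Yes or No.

Against Left this mix gives (10/17)·3 + (7/17)·(-3) = 9/17.
Against Right this mix gives (10/17)·(-4) + (7/17)·7 = 9/17.
All of Column's active replies (Left, Right) yield 9/17, and no column does worse for Row. The mix makes Column indifferent and guarantees 9/17, so it is optimal.

Yes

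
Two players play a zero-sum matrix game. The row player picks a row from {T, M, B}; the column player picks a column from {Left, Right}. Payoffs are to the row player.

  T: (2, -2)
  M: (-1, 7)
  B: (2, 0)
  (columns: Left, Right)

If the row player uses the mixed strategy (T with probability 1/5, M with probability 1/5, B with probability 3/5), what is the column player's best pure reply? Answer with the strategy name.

If the column player plays Left, the row player's expected payoff is (1/5)·2 + (1/5)·(-1) + (3/5)·2 = 7/5.
If the column player plays Right, the row player's expected payoff is (1/5)·(-2) + (1/5)·7 + (3/5)·0 = 1.
The column player minimizes the row player's payoff; the smallest is 1, so the best response is Right.

Right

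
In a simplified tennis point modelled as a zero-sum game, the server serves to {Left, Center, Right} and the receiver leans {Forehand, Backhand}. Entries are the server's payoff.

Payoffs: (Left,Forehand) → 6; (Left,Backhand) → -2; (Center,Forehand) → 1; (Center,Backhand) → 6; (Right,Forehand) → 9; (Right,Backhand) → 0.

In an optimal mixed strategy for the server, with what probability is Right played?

Row minima: Left → -2, Center → 1, Right → 0; maximin = 1.
Column maxima: Forehand → 9, Backhand → 6; minimax = 6.
1 ≠ 6, so there is no saddle point; optimal play is mixed.
Left is strictly dominated by Right, so the server never plays it.
On the remaining 2×2 (Center, Right vs Forehand, Backhand):
Let the server play Center with probability p. Expected payoff against Forehand: 1p + 9(1−p) = −8p + 9; against Backhand: 6p + 0(1−p) = 6p.
Setting these equal: −8p + 9 = 6p ⇒ −14p = -9 ⇒ p = 9/14, and the value is (-8)·(9/14) + 9 = 27/7.
For the receiver: with q = P(Forehand), equating Center's and Right's payoffs gives −5q + 6 = 9q ⇒ q = 3/7.

5/14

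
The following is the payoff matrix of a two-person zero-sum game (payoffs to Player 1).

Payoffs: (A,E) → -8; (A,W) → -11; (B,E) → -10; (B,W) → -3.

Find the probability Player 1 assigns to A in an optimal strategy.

Row minima: A → -11, B → -10; maximin = -10.
Column maxima: E → -8, W → -3; minimax = -8.
-10 ≠ -8, so there is no saddle point; optimal play is mixed.
Let Player 1 play A with probability p. Expected payoff against E: (-8)p + (-10)(1−p) = 2p − 10; against W: (-11)p + (-3)(1−p) = −8p − 3.
Setting these equal: 2p − 10 = −8p − 3 ⇒ 10p = 7 ⇒ p = 7/10, and the value is (2)·(7/10) − 10 = -43/5.
For Player 2: with q = P(E), equating A's and B's payoffs gives 3q − 11 = −7q − 3 ⇒ q = 4/5.

7/10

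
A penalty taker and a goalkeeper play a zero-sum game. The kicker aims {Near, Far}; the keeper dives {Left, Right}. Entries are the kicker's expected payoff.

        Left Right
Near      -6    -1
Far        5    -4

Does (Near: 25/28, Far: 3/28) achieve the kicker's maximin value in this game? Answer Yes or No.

Against Left this mix gives (25/28)·(-6) + (3/28)·5 = -135/28.
Against Right this mix gives (25/28)·(-1) + (3/28)·(-4) = -37/28.
The keeper will play Left, holding the kicker to -135/28. Shifting weight toward the row that does better against Left would raise this floor (the equalizing mix achieves -29/14 against both Left and Right), so the proposed strategy is not optimal.

No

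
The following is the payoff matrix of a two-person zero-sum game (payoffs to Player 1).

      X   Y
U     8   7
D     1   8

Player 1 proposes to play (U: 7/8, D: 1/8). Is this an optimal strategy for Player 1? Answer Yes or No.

Against X this mix gives (7/8)·8 + (1/8)·1 = 57/8.
Against Y this mix gives (7/8)·7 + (1/8)·8 = 57/8.
All of Player 2's active replies (X, Y) yield 57/8, and no column does worse for Player 1. The mix makes Player 2 indifferent and guarantees 57/8, so it is optimal.

Yes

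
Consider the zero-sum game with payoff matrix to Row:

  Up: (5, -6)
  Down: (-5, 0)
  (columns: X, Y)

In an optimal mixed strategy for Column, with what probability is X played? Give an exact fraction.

3/8

Row minima: Up → -6, Down → -5; maximin = -5.
Column maxima: X → 5, Y → 0; minimax = 0.
-5 ≠ 0, so there is no saddle point; optimal play is mixed.
Let Row play Up with probability p. Expected payoff against X: 5p + (-5)(1−p) = 10p − 5; against Y: (-6)p + 0(1−p) = −6p.
Setting these equal: 10p − 5 = −6p ⇒ 16p = 5 ⇒ p = 5/16, and the value is (10)·(5/16) − 5 = -15/8.
For Column: with q = P(X), equating Up's and Down's payoffs gives 11q − 6 = −5q ⇒ q = 3/8.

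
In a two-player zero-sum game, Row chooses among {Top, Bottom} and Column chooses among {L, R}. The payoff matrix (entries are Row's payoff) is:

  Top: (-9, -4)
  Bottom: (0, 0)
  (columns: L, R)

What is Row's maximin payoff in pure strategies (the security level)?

Row minima: Top → -9, Bottom → 0.
The best of these is 0.

0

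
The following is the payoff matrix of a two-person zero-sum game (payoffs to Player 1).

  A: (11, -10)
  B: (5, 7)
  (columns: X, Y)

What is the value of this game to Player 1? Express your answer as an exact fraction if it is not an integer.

Row minima: A → -10, B → 5; maximin = 5.
Column maxima: X → 11, Y → 7; minimax = 7.
5 ≠ 7, so there is no saddle point; optimal play is mixed.
Let Player 1 play A with probability p. Expected payoff against X: 11p + 5(1−p) = 6p + 5; against Y: (-10)p + 7(1−p) = −17p + 7.
Setting these equal: 6p + 5 = −17p + 7 ⇒ 23p = 2 ⇒ p = 2/23, and the value is (6)·(2/23) + 5 = 127/23.
For Player 2: with q = P(X), equating A's and B's payoffs gives 21q − 10 = −2q + 7 ⇒ q = 17/23.

127/23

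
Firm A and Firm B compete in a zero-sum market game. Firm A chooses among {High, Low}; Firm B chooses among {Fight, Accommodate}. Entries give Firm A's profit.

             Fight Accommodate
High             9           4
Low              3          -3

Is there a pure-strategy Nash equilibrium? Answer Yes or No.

Yes

Row minima: High → 4, Low → -3; maximin = 4.
Column maxima: Fight → 9, Accommodate → 4; minimax = 4.
maximin = minimax = 4, so a saddle point exists.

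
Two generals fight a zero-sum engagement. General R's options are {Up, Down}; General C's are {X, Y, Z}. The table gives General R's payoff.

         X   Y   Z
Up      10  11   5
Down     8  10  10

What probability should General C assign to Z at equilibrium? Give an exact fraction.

2/7

Row minima: Up → 5, Down → 8; maximin = 8.
Column maxima: X → 10, Y → 11, Z → 10; minimax = 10.
8 ≠ 10, so there is no saddle point; optimal play is mixed.
Y is strictly dominated by X (it gives General R strictly more in every row), so General C never plays it.
On the remaining 2×2 (Up, Down vs X, Z):
Let General R play Up with probability p. Expected payoff against X: 10p + 8(1−p) = 2p + 8; against Z: 5p + 10(1−p) = −5p + 10.
Setting these equal: 2p + 8 = −5p + 10 ⇒ 7p = 2 ⇒ p = 2/7, and the value is (2)·(2/7) + 8 = 60/7.
For General C: with q = P(X), equating Up's and Down's payoffs gives 5q + 5 = −2q + 10 ⇒ q = 5/7.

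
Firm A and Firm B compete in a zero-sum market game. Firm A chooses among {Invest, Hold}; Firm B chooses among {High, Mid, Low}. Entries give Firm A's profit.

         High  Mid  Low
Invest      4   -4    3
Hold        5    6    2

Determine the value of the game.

Row minima: Invest → -4, Hold → 2; maximin = 2.
Column maxima: High → 5, Mid → 6, Low → 3; minimax = 3.
2 ≠ 3, so there is no saddle point; optimal play is mixed.
High is strictly dominated by Low (it gives Firm A strictly more in every row), so Firm B never plays it.
On the remaining 2×2 (Invest, Hold vs Mid, Low):
Let Firm A play Invest with probability p. Expected payoff against Mid: (-4)p + 6(1−p) = −10p + 6; against Low: 3p + 2(1−p) = p + 2.
Setting these equal: −10p + 6 = p + 2 ⇒ −11p = -4 ⇒ p = 4/11, and the value is (-10)·(4/11) + 6 = 26/11.
For Firm B: with q = P(Mid), equating Invest's and Hold's payoffs gives −7q + 3 = 4q + 2 ⇒ q = 1/11.

26/11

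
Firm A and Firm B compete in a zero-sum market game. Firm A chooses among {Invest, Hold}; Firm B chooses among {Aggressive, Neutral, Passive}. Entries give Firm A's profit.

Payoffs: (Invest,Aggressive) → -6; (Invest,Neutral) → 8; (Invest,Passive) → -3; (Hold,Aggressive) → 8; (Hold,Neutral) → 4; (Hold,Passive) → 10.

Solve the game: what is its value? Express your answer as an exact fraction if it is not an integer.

44/9

Row minima: Invest → -6, Hold → 4; maximin = 4.
Column maxima: Aggressive → 8, Neutral → 8, Passive → 10; minimax = 8.
4 ≠ 8, so there is no saddle point; optimal play is mixed.
Passive is strictly dominated by Aggressive (it gives Firm A strictly more in every row), so Firm B never plays it.
On the remaining 2×2 (Invest, Hold vs Aggressive, Neutral):
Let Firm A play Invest with probability p. Expected payoff against Aggressive: (-6)p + 8(1−p) = −14p + 8; against Neutral: 8p + 4(1−p) = 4p + 4.
Setting these equal: −14p + 8 = 4p + 4 ⇒ −18p = -4 ⇒ p = 2/9, and the value is (-14)·(2/9) + 8 = 44/9.
For Firm B: with q = P(Aggressive), equating Invest's and Hold's payoffs gives −14q + 8 = 4q + 4 ⇒ q = 2/9.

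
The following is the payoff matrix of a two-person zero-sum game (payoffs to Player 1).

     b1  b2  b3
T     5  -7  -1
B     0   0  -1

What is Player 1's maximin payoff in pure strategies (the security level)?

Row minima: T → -7, B → -1.
The best of these is -1.

-1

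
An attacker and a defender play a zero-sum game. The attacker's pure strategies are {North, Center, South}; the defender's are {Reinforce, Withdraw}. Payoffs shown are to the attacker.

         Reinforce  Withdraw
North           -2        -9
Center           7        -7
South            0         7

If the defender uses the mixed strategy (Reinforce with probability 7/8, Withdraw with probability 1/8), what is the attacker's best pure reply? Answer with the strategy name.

Expected payoff of North: (7/8)·(-2) + (1/8)·(-9) = -23/8.
Expected payoff of Center: (7/8)·7 + (1/8)·(-7) = 21/4.
Expected payoff of South: (7/8)·0 + (1/8)·7 = 7/8.
The largest is 21/4, so the attacker's best response is Center.

Center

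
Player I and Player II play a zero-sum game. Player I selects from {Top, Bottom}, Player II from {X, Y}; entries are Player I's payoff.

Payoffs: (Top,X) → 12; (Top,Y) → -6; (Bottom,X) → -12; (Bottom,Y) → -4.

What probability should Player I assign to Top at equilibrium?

Row minima: Top → -6, Bottom → -12; maximin = -6.
Column maxima: X → 12, Y → -4; minimax = -4.
-6 ≠ -4, so there is no saddle point; optimal play is mixed.
Let Player I play Top with probability p. Expected payoff against X: 12p + (-12)(1−p) = 24p − 12; against Y: (-6)p + (-4)(1−p) = −2p − 4.
Setting these equal: 24p − 12 = −2p − 4 ⇒ 26p = 8 ⇒ p = 4/13, and the value is (24)·(4/13) − 12 = -60/13.
For Player II: with q = P(X), equating Top's and Bottom's payoffs gives 18q − 6 = −8q − 4 ⇒ q = 1/13.

4/13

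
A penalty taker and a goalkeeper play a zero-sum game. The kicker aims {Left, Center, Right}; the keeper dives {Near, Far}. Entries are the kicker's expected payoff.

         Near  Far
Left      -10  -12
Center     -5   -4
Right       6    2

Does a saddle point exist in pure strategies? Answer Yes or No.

Row minima: Left → -12, Center → -5, Right → 2; maximin = 2.
Column maxima: Near → 6, Far → 2; minimax = 2.
maximin = minimax = 2, so a saddle point exists.

Yes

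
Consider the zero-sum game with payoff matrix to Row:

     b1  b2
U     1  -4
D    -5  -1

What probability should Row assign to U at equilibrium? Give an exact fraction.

Row minima: U → -4, D → -5; maximin = -4.
Column maxima: b1 → 1, b2 → -1; minimax = -1.
-4 ≠ -1, so there is no saddle point; optimal play is mixed.
Let Row play U with probability p. Expected payoff against b1: 1p + (-5)(1−p) = 6p − 5; against b2: (-4)p + (-1)(1−p) = −3p − 1.
Setting these equal: 6p − 5 = −3p − 1 ⇒ 9p = 4 ⇒ p = 4/9, and the value is (6)·(4/9) − 5 = -7/3.
For Column: with q = P(b1), equating U's and D's payoffs gives 5q − 4 = −4q − 1 ⇒ q = 1/3.

4/9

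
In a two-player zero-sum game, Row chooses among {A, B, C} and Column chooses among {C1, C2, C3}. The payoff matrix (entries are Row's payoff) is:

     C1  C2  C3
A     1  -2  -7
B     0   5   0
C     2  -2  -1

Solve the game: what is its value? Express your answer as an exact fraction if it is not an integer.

Row minima: A → -7, B → 0, C → -2; maximin = 0.
Column maxima: C1 → 2, C2 → 5, C3 → 0; minimax = 0.
Since maximin = minimax = 0, there is a saddle point and the value is 0.

0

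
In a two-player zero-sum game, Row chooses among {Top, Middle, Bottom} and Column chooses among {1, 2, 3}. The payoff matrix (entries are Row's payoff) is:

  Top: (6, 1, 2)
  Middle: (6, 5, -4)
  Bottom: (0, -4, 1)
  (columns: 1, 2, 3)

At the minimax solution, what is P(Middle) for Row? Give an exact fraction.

Row minima: Top → 1, Middle → -4, Bottom → -4; maximin = 1.
Column maxima: 1 → 6, 2 → 5, 3 → 2; minimax = 2.
1 ≠ 2, so there is no saddle point; optimal play is mixed.
Bottom is strictly dominated by Top, so Row never plays it.
1 is strictly dominated by 2 (it gives Row strictly more in every row), so Column never plays it.
On the remaining 2×2 (Top, Middle vs 2, 3):
Let Row play Top with probability p. Expected payoff against 2: 1p + 5(1−p) = −4p + 5; against 3: 2p + (-4)(1−p) = 6p − 4.
Setting these equal: −4p + 5 = 6p − 4 ⇒ −10p = -9 ⇒ p = 9/10, and the value is (-4)·(9/10) + 5 = 7/5.
For Column: with q = P(2), equating Top's and Middle's payoffs gives −q + 2 = 9q − 4 ⇒ q = 3/5.

1/10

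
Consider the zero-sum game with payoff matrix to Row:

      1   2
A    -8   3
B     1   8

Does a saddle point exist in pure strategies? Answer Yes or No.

Row minima: A → -8, B → 1; maximin = 1.
Column maxima: 1 → 1, 2 → 8; minimax = 1.
maximin = minimax = 1, so a saddle point exists.

Yes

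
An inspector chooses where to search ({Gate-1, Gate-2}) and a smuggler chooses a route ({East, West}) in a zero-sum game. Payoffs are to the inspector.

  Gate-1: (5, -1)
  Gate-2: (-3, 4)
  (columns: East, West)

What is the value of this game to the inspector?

17/13

Row minima: Gate-1 → -1, Gate-2 → -3; maximin = -1.
Column maxima: East → 5, West → 4; minimax = 4.
-1 ≠ 4, so there is no saddle point; optimal play is mixed.
Let the inspector play Gate-1 with probability p. Expected payoff against East: 5p + (-3)(1−p) = 8p − 3; against West: (-1)p + 4(1−p) = −5p + 4.
Setting these equal: 8p − 3 = −5p + 4 ⇒ 13p = 7 ⇒ p = 7/13, and the value is (8)·(7/13) − 3 = 17/13.
For the smuggler: with q = P(East), equating Gate-1's and Gate-2's payoffs gives 6q − 1 = −7q + 4 ⇒ q = 5/13.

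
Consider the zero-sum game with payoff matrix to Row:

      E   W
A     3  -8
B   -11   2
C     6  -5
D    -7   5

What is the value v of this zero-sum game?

-5/23

Row minima: A → -8, B → -11, C → -5, D → -7; maximin = -5.
Column maxima: E → 6, W → 5; minimax = 5.
-5 ≠ 5, so there is no saddle point; optimal play is mixed.
A is strictly dominated by C, so Row never plays it.
B is strictly dominated by D, so Row never plays it.
On the remaining 2×2 (C, D vs E, W):
Let Row play C with probability p. Expected payoff against E: 6p + (-7)(1−p) = 13p − 7; against W: (-5)p + 5(1−p) = −10p + 5.
Setting these equal: 13p − 7 = −10p + 5 ⇒ 23p = 12 ⇒ p = 12/23, and the value is (13)·(12/23) − 7 = -5/23.
For Column: with q = P(E), equating C's and D's payoffs gives 11q − 5 = −12q + 5 ⇒ q = 10/23.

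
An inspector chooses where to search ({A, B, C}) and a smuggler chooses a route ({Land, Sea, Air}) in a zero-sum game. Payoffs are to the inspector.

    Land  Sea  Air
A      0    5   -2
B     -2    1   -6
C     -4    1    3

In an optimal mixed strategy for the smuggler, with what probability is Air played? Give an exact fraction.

4/9

Row minima: A → -2, B → -6, C → -4; maximin = -2.
Column maxima: Land → 0, Sea → 5, Air → 3; minimax = 0.
-2 ≠ 0, so there is no saddle point; optimal play is mixed.
B is strictly dominated by A, so the inspector never plays it.
Sea is strictly dominated by Land (it gives the inspector strictly more in every row), so the smuggler never plays it.
On the remaining 2×2 (A, C vs Land, Air):
Let the inspector play A with probability p. Expected payoff against Land: 0p + (-4)(1−p) = 4p − 4; against Air: (-2)p + 3(1−p) = −5p + 3.
Setting these equal: 4p − 4 = −5p + 3 ⇒ 9p = 7 ⇒ p = 7/9, and the value is (4)·(7/9) − 4 = -8/9.
For the smuggler: with q = P(Land), equating A's and C's payoffs gives 2q − 2 = −7q + 3 ⇒ q = 5/9.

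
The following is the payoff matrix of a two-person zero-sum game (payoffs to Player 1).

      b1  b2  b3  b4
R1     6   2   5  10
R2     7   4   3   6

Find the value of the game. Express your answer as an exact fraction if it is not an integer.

7/2

Row minima: R1 → 2, R2 → 3; maximin = 3.
Column maxima: b1 → 7, b2 → 4, b3 → 5, b4 → 10; minimax = 4.
3 ≠ 4, so there is no saddle point; optimal play is mixed.
b1 is strictly dominated by b2 (it gives Player 1 strictly more in every row), so Player 2 never plays it.
b4 is strictly dominated by b2 (it gives Player 1 strictly more in every row), so Player 2 never plays it.
On the remaining 2×2 (R1, R2 vs b2, b3):
Let Player 1 play R1 with probability p. Expected payoff against b2: 2p + 4(1−p) = −2p + 4; against b3: 5p + 3(1−p) = 2p + 3.
Setting these equal: −2p + 4 = 2p + 3 ⇒ −4p = -1 ⇒ p = 1/4, and the value is (-2)·(1/4) + 4 = 7/2.
For Player 2: with q = P(b2), equating R1's and R2's payoffs gives −3q + 5 = q + 3 ⇒ q = 1/2.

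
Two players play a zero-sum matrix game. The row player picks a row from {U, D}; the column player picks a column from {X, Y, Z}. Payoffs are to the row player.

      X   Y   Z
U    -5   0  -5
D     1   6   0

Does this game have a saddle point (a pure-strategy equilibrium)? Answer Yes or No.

Row minima: U → -5, D → 0; maximin = 0.
Column maxima: X → 1, Y → 6, Z → 0; minimax = 0.
maximin = minimax = 0, so a saddle point exists.

Yes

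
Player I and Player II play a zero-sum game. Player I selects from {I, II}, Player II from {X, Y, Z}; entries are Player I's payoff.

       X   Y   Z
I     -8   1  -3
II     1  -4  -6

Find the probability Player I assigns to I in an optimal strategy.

Row minima: I → -8, II → -6; maximin = -6.
Column maxima: X → 1, Y → 1, Z → -3; minimax = -3.
-6 ≠ -3, so there is no saddle point; optimal play is mixed.
Y is strictly dominated by Z (it gives Player I strictly more in every row), so Player II never plays it.
On the remaining 2×2 (I, II vs X, Z):
Let Player I play I with probability p. Expected payoff against X: (-8)p + 1(1−p) = −9p + 1; against Z: (-3)p + (-6)(1−p) = 3p − 6.
Setting these equal: −9p + 1 = 3p − 6 ⇒ −12p = -7 ⇒ p = 7/12, and the value is (-9)·(7/12) + 1 = -17/4.
For Player II: with q = P(X), equating I's and II's payoffs gives −5q − 3 = 7q − 6 ⇒ q = 1/4.

7/12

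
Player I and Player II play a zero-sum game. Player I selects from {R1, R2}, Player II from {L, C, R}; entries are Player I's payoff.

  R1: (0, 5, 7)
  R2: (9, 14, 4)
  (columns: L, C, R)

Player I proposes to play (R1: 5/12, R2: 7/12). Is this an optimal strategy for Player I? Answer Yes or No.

Against L this mix gives (5/12)·0 + (7/12)·9 = 21/4.
Against C this mix gives (5/12)·5 + (7/12)·14 = 41/4.
Against R this mix gives (5/12)·7 + (7/12)·4 = 21/4.
All of Player II's active replies (L, R) yield 21/4, and no column does worse for Player I. The mix makes Player II indifferent and guarantees 21/4, so it is optimal.

Yes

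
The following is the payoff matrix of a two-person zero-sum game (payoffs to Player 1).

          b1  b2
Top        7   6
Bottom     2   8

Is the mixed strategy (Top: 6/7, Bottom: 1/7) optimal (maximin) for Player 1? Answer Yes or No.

Against b1 this mix gives (6/7)·7 + (1/7)·2 = 44/7.
Against b2 this mix gives (6/7)·6 + (1/7)·8 = 44/7.
All of Player 2's active replies (b1, b2) yield 44/7, and no column does worse for Player 1. The mix makes Player 2 indifferent and guarantees 44/7, so it is optimal.

Yes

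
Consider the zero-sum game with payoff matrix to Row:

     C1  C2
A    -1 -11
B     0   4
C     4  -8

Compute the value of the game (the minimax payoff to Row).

1

Row minima: A → -11, B → 0, C → -8; maximin = 0.
Column maxima: C1 → 4, C2 → 4; minimax = 4.
0 ≠ 4, so there is no saddle point; optimal play is mixed.
A is strictly dominated by B, so Row never plays it.
On the remaining 2×2 (B, C vs C1, C2):
Let Row play B with probability p. Expected payoff against C1: 0p + 4(1−p) = −4p + 4; against C2: 4p + (-8)(1−p) = 12p − 8.
Setting these equal: −4p + 4 = 12p − 8 ⇒ −16p = -12 ⇒ p = 3/4, and the value is (-4)·(3/4) + 4 = 1.
For Column: with q = P(C1), equating B's and C's payoffs gives −4q + 4 = 12q − 8 ⇒ q = 3/4.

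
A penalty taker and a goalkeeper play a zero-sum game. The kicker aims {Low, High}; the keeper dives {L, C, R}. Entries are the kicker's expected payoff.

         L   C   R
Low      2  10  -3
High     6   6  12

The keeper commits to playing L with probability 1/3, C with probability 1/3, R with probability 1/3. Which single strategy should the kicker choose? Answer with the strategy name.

Expected payoff of Low: (1/3)·2 + (1/3)·10 + (1/3)·(-3) = 3.
Expected payoff of High: (1/3)·6 + (1/3)·6 + (1/3)·12 = 8.
The largest is 8, so the kicker's best response is High.

High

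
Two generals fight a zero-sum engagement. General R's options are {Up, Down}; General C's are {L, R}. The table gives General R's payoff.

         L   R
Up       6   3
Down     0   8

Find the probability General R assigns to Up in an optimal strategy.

8/11

Row minima: Up → 3, Down → 0; maximin = 3.
Column maxima: L → 6, R → 8; minimax = 6.
3 ≠ 6, so there is no saddle point; optimal play is mixed.
Let General R play Up with probability p. Expected payoff against L: 6p + 0(1−p) = 6p; against R: 3p + 8(1−p) = −5p + 8.
Setting these equal: 6p = −5p + 8 ⇒ 11p = 8 ⇒ p = 8/11, and the value is (6)·(8/11) = 48/11.
For General C: with q = P(L), equating Up's and Down's payoffs gives 3q + 3 = −8q + 8 ⇒ q = 5/11.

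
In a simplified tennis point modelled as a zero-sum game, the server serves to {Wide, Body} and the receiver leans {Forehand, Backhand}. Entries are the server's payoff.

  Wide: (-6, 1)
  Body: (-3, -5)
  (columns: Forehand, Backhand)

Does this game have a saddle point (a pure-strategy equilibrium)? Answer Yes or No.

No

Row minima: Wide → -6, Body → -5; maximin = -5.
Column maxima: Forehand → -3, Backhand → 1; minimax = -3.
-5 ≠ -3, so no pure-strategy equilibrium exists.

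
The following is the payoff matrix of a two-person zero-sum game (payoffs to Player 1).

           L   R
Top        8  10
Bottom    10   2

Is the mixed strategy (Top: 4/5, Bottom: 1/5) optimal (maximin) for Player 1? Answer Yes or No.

Against L this mix gives (4/5)·8 + (1/5)·10 = 42/5.
Against R this mix gives (4/5)·10 + (1/5)·2 = 42/5.
All of Player 2's active replies (L, R) yield 42/5, and no column does worse for Player 1. The mix makes Player 2 indifferent and guarantees 42/5, so it is optimal.

Yes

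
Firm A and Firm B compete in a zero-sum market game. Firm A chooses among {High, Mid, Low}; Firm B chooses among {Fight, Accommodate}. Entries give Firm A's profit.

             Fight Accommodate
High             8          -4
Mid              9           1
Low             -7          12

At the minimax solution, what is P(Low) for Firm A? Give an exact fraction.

8/27

Row minima: High → -4, Mid → 1, Low → -7; maximin = 1.
Column maxima: Fight → 9, Accommodate → 12; minimax = 9.
1 ≠ 9, so there is no saddle point; optimal play is mixed.
High is strictly dominated by Mid, so Firm A never plays it.
On the remaining 2×2 (Mid, Low vs Fight, Accommodate):
Let Firm A play Mid with probability p. Expected payoff against Fight: 9p + (-7)(1−p) = 16p − 7; against Accommodate: 1p + 12(1−p) = −11p + 12.
Setting these equal: 16p − 7 = −11p + 12 ⇒ 27p = 19 ⇒ p = 19/27, and the value is (16)·(19/27) − 7 = 115/27.
For Firm B: with q = P(Fight), equating Mid's and Low's payoffs gives 8q + 1 = −19q + 12 ⇒ q = 11/27.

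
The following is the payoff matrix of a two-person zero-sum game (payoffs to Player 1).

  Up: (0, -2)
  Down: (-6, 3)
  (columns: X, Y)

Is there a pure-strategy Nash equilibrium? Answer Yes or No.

No

Row minima: Up → -2, Down → -6; maximin = -2.
Column maxima: X → 0, Y → 3; minimax = 0.
-2 ≠ 0, so no pure-strategy equilibrium exists.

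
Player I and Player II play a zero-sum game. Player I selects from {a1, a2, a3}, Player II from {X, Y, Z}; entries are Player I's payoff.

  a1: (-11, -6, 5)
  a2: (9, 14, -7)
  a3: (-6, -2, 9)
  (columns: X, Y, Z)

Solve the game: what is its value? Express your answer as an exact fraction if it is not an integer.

39/31

Row minima: a1 → -11, a2 → -7, a3 → -6; maximin = -6.
Column maxima: X → 9, Y → 14, Z → 9; minimax = 9.
-6 ≠ 9, so there is no saddle point; optimal play is mixed.
a1 is strictly dominated by a3, so Player I never plays it.
Y is strictly dominated by X (it gives Player I strictly more in every row), so Player II never plays it.
On the remaining 2×2 (a2, a3 vs X, Z):
Let Player I play a2 with probability p. Expected payoff against X: 9p + (-6)(1−p) = 15p − 6; against Z: (-7)p + 9(1−p) = −16p + 9.
Setting these equal: 15p − 6 = −16p + 9 ⇒ 31p = 15 ⇒ p = 15/31, and the value is (15)·(15/31) − 6 = 39/31.
For Player II: with q = P(X), equating a2's and a3's payoffs gives 16q − 7 = −15q + 9 ⇒ q = 16/31.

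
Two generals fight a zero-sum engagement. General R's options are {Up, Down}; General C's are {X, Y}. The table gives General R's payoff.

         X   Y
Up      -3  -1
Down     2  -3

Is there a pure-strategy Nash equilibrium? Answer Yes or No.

No

Row minima: Up → -3, Down → -3; maximin = -3.
Column maxima: X → 2, Y → -1; minimax = -1.
-3 ≠ -1, so no pure-strategy equilibrium exists.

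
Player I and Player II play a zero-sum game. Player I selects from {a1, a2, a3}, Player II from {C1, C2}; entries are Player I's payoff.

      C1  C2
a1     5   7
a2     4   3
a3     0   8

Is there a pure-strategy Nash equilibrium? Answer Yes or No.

Row minima: a1 → 5, a2 → 3, a3 → 0; maximin = 5.
Column maxima: C1 → 5, C2 → 8; minimax = 5.
maximin = minimax = 5, so a saddle point exists.

Yes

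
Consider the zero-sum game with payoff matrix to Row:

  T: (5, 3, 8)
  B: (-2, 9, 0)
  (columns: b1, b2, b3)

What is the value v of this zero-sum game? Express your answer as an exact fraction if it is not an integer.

Row minima: T → 3, B → -2; maximin = 3.
Column maxima: b1 → 5, b2 → 9, b3 → 8; minimax = 5.
3 ≠ 5, so there is no saddle point; optimal play is mixed.
b3 is strictly dominated by b1 (it gives Row strictly more in every row), so Column never plays it.
On the remaining 2×2 (T, B vs b1, b2):
Let Row play T with probability p. Expected payoff against b1: 5p + (-2)(1−p) = 7p − 2; against b2: 3p + 9(1−p) = −6p + 9.
Setting these equal: 7p − 2 = −6p + 9 ⇒ 13p = 11 ⇒ p = 11/13, and the value is (7)·(11/13) − 2 = 51/13.
For Column: with q = P(b1), equating T's and B's payoffs gives 2q + 3 = −11q + 9 ⇒ q = 6/13.

51/13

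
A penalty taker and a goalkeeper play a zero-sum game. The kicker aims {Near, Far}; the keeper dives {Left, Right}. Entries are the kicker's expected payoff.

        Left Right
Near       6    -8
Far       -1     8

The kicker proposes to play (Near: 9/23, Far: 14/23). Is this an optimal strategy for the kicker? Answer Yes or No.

Against Left this mix gives (9/23)·6 + (14/23)·(-1) = 40/23.
Against Right this mix gives (9/23)·(-8) + (14/23)·8 = 40/23.
All of the keeper's active replies (Left, Right) yield 40/23, and no column does worse for the kicker. The mix makes the keeper indifferent and guarantees 40/23, so it is optimal.

Yes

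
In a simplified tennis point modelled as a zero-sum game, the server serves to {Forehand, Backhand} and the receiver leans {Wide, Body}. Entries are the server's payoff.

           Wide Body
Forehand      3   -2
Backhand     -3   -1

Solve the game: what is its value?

Row minima: Forehand → -2, Backhand → -3; maximin = -2.
Column maxima: Wide → 3, Body → -1; minimax = -1.
-2 ≠ -1, so there is no saddle point; optimal play is mixed.
Let the server play Forehand with probability p. Expected payoff against Wide: 3p + (-3)(1−p) = 6p − 3; against Body: (-2)p + (-1)(1−p) = −p − 1.
Setting these equal: 6p − 3 = −p − 1 ⇒ 7p = 2 ⇒ p = 2/7, and the value is (6)·(2/7) − 3 = -9/7.
For the receiver: with q = P(Wide), equating Forehand's and Backhand's payoffs gives 5q − 2 = −2q − 1 ⇒ q = 1/7.

-9/7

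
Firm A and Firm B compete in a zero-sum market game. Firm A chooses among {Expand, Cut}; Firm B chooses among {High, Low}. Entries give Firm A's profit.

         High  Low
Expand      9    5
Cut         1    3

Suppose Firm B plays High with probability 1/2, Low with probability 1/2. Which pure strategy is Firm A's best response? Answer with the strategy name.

Expand

Expected payoff of Expand: (1/2)·9 + (1/2)·5 = 7.
Expected payoff of Cut: (1/2)·1 + (1/2)·3 = 2.
The largest is 7, so Firm A's best response is Expand.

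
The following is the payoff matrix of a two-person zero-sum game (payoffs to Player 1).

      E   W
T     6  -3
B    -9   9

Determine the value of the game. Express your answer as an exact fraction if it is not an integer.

Row minima: T → -3, B → -9; maximin = -3.
Column maxima: E → 6, W → 9; minimax = 6.
-3 ≠ 6, so there is no saddle point; optimal play is mixed.
Let Player 1 play T with probability p. Expected payoff against E: 6p + (-9)(1−p) = 15p − 9; against W: (-3)p + 9(1−p) = −12p + 9.
Setting these equal: 15p − 9 = −12p + 9 ⇒ 27p = 18 ⇒ p = 2/3, and the value is (15)·(2/3) − 9 = 1.
For Player 2: with q = P(E), equating T's and B's payoffs gives 9q − 3 = −18q + 9 ⇒ q = 4/9.

1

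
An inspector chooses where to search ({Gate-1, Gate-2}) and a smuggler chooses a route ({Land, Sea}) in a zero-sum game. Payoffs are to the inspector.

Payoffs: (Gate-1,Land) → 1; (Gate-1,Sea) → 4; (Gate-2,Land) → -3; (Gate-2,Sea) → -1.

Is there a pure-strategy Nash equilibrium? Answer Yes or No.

Yes

Row minima: Gate-1 → 1, Gate-2 → -3; maximin = 1.
Column maxima: Land → 1, Sea → 4; minimax = 1.
maximin = minimax = 1, so a saddle point exists.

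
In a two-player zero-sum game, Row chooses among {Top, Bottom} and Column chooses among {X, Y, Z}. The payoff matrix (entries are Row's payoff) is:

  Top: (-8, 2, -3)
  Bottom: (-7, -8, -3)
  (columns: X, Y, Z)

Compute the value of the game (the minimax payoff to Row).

Row minima: Top → -8, Bottom → -8; maximin = -8.
Column maxima: X → -7, Y → 2, Z → -3; minimax = -7.
-8 ≠ -7, so there is no saddle point; optimal play is mixed.
Z is strictly dominated by X (it gives Row strictly more in every row), so Column never plays it.
On the remaining 2×2 (Top, Bottom vs X, Y):
Let Row play Top with probability p. Expected payoff against X: (-8)p + (-7)(1−p) = −p − 7; against Y: 2p + (-8)(1−p) = 10p − 8.
Setting these equal: −p − 7 = 10p − 8 ⇒ −11p = -1 ⇒ p = 1/11, and the value is (-1)·(1/11) − 7 = -78/11.
For Column: with q = P(X), equating Top's and Bottom's payoffs gives −10q + 2 = q − 8 ⇒ q = 10/11.

-78/11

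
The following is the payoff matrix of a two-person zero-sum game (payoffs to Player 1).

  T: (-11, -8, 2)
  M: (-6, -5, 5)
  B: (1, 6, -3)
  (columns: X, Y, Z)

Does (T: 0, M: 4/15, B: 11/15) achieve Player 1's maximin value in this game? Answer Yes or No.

Yes

Against X this mix gives (4/15)·(-6) + (11/15)·1 = -13/15.
Against Y this mix gives (4/15)·(-5) + (11/15)·6 = 46/15.
Against Z this mix gives (4/15)·5 + (11/15)·(-3) = -13/15.
All of Player 2's active replies (X, Z) yield -13/15, and no column does worse for Player 1. The mix makes Player 2 indifferent and guarantees -13/15, so it is optimal.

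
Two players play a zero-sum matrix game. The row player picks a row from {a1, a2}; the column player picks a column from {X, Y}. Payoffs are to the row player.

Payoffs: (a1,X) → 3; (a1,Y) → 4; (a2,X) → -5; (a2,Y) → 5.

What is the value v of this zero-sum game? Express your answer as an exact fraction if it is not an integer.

3

Row minima: a1 → 3, a2 → -5; maximin = 3.
Column maxima: X → 3, Y → 5; minimax = 3.
Since maximin = minimax = 3, there is a saddle point and the value is 3.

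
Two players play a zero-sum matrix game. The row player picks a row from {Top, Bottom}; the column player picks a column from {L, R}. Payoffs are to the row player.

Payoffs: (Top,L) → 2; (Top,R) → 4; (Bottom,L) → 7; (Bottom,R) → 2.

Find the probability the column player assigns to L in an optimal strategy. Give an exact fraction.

2/7

Row minima: Top → 2, Bottom → 2; maximin = 2.
Column maxima: L → 7, R → 4; minimax = 4.
2 ≠ 4, so there is no saddle point; optimal play is mixed.
Let the row player play Top with probability p. Expected payoff against L: 2p + 7(1−p) = −5p + 7; against R: 4p + 2(1−p) = 2p + 2.
Setting these equal: −5p + 7 = 2p + 2 ⇒ −7p = -5 ⇒ p = 5/7, and the value is (-5)·(5/7) + 7 = 24/7.
For the column player: with q = P(L), equating Top's and Bottom's payoffs gives −2q + 4 = 5q + 2 ⇒ q = 2/7.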